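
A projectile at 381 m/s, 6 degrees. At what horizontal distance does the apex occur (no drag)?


R = v0^2*sin(2*theta)/g = 381^2*sin(2*6°)/9.81 = 3076.52 m
apex_dist = R/2 = 3076.52/2 = 1538 m

1538 m


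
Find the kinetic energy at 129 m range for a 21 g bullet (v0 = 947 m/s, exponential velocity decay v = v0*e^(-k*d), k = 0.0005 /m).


v = v0*exp(-k*d) = 947*exp(-0.0005*129) = 887.847 m/s
E = 0.5*m*v^2 = 0.5*0.021*887.847^2 = 8277 J

8277 J


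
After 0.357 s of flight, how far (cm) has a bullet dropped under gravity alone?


drop = 0.5*g*t^2 = 0.5*9.81*0.357^2 = 0.625137 m ≈ 62.51 cm

62.51 cm


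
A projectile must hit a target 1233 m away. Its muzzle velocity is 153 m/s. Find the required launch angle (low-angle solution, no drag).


sin(2*theta) = R*g/v0^2 = 1233*9.81/153^2 = 0.516713, theta = arcsin(0.516713)/2 = 15.56°

15.56 degrees


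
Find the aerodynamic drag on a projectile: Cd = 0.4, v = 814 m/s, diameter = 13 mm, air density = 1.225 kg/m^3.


A = pi*(d/2)^2 = pi*(13/2000)^2 = 1.32732e-04 m^2
Fd = 0.5*Cd*rho*A*v^2 = 0.5*0.4*1.225*1.32732e-04*814^2 = 21.55 N

21.55 N


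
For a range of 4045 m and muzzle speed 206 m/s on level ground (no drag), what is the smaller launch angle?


sin(2*theta) = R*g/v0^2 = 4045*9.81/206^2 = 0.935089, theta = arcsin(0.935089)/2 = 34.62°

34.62 degrees


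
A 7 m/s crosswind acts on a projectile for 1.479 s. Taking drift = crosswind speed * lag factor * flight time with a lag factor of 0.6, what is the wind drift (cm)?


drift = v_wind * lag * t = 7 * 0.6 * 1.479 = 6.2118 m ≈ 621.2 cm

621.2 cm


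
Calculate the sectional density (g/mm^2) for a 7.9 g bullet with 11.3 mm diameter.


SD = m/d^2 = 7.9/11.3^2 = 0.06187 g/mm^2

0.06187 g/mm^2


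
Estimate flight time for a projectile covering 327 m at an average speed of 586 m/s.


t = d/v = 327/586 = 0.558 s

0.558 s


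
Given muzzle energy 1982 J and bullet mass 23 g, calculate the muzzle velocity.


v = sqrt(2*E/m) = sqrt(2*1982/0.023) = 415.1 m/s

415.1 m/s


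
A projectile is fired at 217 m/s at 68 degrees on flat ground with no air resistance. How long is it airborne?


T = 2*v0*sin(theta)/g = 2*217*sin(68°)/9.81 = 41.02 s

41.02 s


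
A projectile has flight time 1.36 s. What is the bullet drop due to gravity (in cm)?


drop = 0.5*g*t^2 = 0.5*9.81*1.36^2 = 9.07229 m ≈ 907.2 cm

907.2 cm


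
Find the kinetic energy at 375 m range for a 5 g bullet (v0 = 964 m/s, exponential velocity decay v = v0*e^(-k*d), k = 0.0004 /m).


v = v0*exp(-k*d) = 964*exp(-0.0004*375) = 829.722 m/s
E = 0.5*m*v^2 = 0.5*0.005*829.722^2 = 1721 J

1721 J


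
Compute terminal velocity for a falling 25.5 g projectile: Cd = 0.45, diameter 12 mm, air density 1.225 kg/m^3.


A = pi*(d/2)^2 = pi*(12/2000)^2 = 1.13097e-04 m^2
vt = sqrt(2mg/(Cd*rho*A)) = sqrt(2*0.0255*9.81/(0.45 * 1.225 * 1.13097e-04)) = 89.58 m/s

89.58 m/s


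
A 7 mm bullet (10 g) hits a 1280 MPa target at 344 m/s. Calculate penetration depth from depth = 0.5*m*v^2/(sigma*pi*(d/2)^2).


A = pi*(d/2)^2 = pi*(7/2)^2 = 38.4845 mm^2
E = 0.5*m*v^2 = 0.5*0.01*344^2 = 591.68 J
depth = E/(sigma*A) = 591.68 J / (1280 MPa * 38.4845 mm^2) = 591.68/(1280 * 38.4845) m = 0.0120113 m ≈ 12.01 mm

12.01 mm


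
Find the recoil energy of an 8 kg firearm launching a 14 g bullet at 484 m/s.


v_r = m_p*v_p/m_gun = 0.014*484/8 = 0.847 m/s, E_r = 0.5*m_gun*v_r^2 = 0.5*8*0.847^2 = 2.87 J

2.87 J


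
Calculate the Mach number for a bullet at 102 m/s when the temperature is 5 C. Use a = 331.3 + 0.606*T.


a = 331.3 + 0.606*(5) = 334.33 m/s
M = v/a = 102/334.33 = 0.3051

0.3051


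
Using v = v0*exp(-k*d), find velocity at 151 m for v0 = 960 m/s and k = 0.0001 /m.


v = v0*exp(-k*d) = 960*exp(-0.0001*151) = 945.6 m/s

945.6 m/s


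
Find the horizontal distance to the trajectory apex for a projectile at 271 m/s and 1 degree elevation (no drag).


R = v0^2*sin(2*theta)/g = 271^2*sin(2*1°)/9.81 = 261.27 m
apex_dist = R/2 = 261.27/2 = 130.6 m

130.6 m


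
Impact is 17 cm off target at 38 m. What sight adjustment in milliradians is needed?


1 mrad subtends 1 cm per 10 m of range, so adj = error_cm / (dist_m / 10) = 17 / (38/10) = 4.474 mrad

4.474 mrad


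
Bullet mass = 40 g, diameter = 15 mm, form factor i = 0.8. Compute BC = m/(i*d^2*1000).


BC = m/(i*d^2*1000) = 40/(0.8 * 15^2 * 1000) = 0.0002222

0.0002222


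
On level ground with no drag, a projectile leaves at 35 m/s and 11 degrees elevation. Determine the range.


R = v0^2 * sin(2*theta) / g = 35^2 * sin(2*11°) / 9.81 = 46.78 m

46.78 m


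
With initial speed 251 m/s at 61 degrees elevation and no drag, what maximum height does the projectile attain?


H = (v0*sin(theta))^2 / (2g) = (251*sin(61°))^2 / (2*9.81) = 2456 m

2456 m


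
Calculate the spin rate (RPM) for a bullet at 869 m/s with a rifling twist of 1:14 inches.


twist_m = 14*0.0254 = 0.3556 m
spin = v/twist = 869/0.3556 = 2443.757 rev/s
RPM = spin*60 = 2443.757*60 ≈ 146625 RPM

146625 RPM


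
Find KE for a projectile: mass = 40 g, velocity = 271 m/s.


E = 0.5*m*v^2 = 0.5*0.04*271^2 = 1469 J

1469 J


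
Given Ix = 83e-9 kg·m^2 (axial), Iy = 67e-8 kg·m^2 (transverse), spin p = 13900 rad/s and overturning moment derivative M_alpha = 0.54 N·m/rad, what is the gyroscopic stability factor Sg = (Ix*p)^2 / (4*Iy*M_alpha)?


Sg = Ix^2 * p^2 / (4 * Iy * M_alpha) = (83e-9)^2 * 13900^2 / (4 * 67e-8 * 0.54) = 0.9197

0.9197


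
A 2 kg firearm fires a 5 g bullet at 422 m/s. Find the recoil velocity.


v_recoil = m_p * v_p / m_gun = 0.005 * 422 / 2 = 1.055 m/s

1.055 m/s


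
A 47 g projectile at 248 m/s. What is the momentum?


p = m*v = 0.047*248 = 11.66 kg·m/s

11.66 kg·m/s


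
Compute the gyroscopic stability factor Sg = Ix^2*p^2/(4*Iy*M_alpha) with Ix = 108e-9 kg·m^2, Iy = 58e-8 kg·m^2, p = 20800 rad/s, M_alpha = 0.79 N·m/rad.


Sg = Ix^2 * p^2 / (4 * Iy * M_alpha) = (108e-9)^2 * 20800^2 / (4 * 58e-8 * 0.79) = 2.753

2.753


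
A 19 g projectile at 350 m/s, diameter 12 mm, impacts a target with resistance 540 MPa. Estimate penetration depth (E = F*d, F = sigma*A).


A = pi*(d/2)^2 = pi*(12/2)^2 = 113.097 mm^2
E = 0.5*m*v^2 = 0.5*0.019*350^2 = 1163.75 J
depth = E/(sigma*A) = 1163.75 J / (540 MPa * 113.097 mm^2) = 1163.75/(540 * 113.097) m = 0.0190552 m ≈ 19.06 mm

19.06 mm


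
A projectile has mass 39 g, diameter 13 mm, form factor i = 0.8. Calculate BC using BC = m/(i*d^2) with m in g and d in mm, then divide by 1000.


BC = m/(i*d^2*1000) = 39/(0.8 * 13^2 * 1000) = 0.0002885

0.0002885


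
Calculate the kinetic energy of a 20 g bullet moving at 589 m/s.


E = 0.5*m*v^2 = 0.5*0.02*589^2 = 3469 J

3469 J


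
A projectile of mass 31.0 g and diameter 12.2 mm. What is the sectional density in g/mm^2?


SD = m/d^2 = 31.0/12.2^2 = 0.2083 g/mm^2

0.2083 g/mm^2


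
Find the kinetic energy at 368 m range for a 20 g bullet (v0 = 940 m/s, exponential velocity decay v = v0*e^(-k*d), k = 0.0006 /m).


v = v0*exp(-k*d) = 940*exp(-0.0006*368) = 753.764 m/s
E = 0.5*m*v^2 = 0.5*0.02*753.764^2 = 5682 J

5682 J


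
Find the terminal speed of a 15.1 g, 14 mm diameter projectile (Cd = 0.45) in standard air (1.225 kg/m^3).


A = pi*(d/2)^2 = pi*(14/2000)^2 = 1.53938e-04 m^2
vt = sqrt(2mg/(Cd*rho*A)) = sqrt(2*0.0151*9.81/(0.45 * 1.225 * 1.53938e-04)) = 59.09 m/s

59.09 m/s


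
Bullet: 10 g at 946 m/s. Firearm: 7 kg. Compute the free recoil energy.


v_r = m_p*v_p/m_gun = 0.01*946/7 = 1.35143 m/s, E_r = 0.5*m_gun*v_r^2 = 0.5*7*1.35143^2 = 6.392 J

6.392 J


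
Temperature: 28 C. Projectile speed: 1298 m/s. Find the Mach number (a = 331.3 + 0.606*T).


a = 331.3 + 0.606*(28) = 348.268 m/s
M = v/a = 1298/348.268 = 3.727

3.727


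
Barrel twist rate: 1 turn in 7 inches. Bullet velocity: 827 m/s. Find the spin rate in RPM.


twist_m = 7*0.0254 = 0.1778 m
spin = v/twist = 827/0.1778 = 4651.294 rev/s
RPM = spin*60 = 4651.294*60 ≈ 279078 RPM

279078 RPM


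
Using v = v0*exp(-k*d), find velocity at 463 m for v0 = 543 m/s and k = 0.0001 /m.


v = v0*exp(-k*d) = 543*exp(-0.0001*463) = 518.4 m/s

518.4 m/s


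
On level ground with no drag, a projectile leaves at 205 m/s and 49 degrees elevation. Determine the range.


R = v0^2 * sin(2*theta) / g = 205^2 * sin(2*49°) / 9.81 = 4242 m

4242 m


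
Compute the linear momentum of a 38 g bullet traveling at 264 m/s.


p = m*v = 0.038*264 = 10.03 kg·m/s

10.03 kg·m/s


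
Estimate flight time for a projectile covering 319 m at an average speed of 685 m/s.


t = d/v = 319/685 = 0.4657 s

0.4657 s


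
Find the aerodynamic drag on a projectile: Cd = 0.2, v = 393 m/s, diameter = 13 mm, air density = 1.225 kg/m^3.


A = pi*(d/2)^2 = pi*(13/2000)^2 = 1.32732e-04 m^2
Fd = 0.5*Cd*rho*A*v^2 = 0.5*0.2*1.225*1.32732e-04*393^2 = 2.511 N

2.511 N


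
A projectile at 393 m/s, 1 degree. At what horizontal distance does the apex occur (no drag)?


R = v0^2*sin(2*theta)/g = 393^2*sin(2*1°)/9.81 = 549.459 m
apex_dist = R/2 = 549.459/2 = 274.7 m

274.7 m


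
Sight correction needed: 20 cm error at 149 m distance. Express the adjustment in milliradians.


1 mrad subtends 1 cm per 10 m of range, so adj = error_cm / (dist_m / 10) = 20 / (149/10) = 1.342 mrad

1.342 mrad


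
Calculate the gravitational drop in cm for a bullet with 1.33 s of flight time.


drop = 0.5*g*t^2 = 0.5*9.81*1.33^2 = 8.67645 m ≈ 867.6 cm

867.6 cm


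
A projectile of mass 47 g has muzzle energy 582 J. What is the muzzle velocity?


v = sqrt(2*E/m) = sqrt(2*582/0.047) = 157.4 m/s

157.4 m/s


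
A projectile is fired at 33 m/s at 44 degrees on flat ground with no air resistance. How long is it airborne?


T = 2*v0*sin(theta)/g = 2*33*sin(44°)/9.81 = 4.674 s

4.674 s


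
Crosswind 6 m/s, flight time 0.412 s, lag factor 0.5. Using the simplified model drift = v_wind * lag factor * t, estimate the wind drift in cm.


drift = v_wind * lag * t = 6 * 0.5 * 0.412 = 1.236 m ≈ 123.6 cm

123.6 cm


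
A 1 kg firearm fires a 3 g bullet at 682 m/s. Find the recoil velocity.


v_recoil = m_p * v_p / m_gun = 0.003 * 682 / 1 = 2.046 m/s

2.046 m/s


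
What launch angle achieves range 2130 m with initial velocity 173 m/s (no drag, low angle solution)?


sin(2*theta) = R*g/v0^2 = 2130*9.81/173^2 = 0.698162, theta = arcsin(0.698162)/2 = 22.14°

22.14 degrees


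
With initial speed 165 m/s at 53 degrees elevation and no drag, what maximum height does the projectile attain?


H = (v0*sin(theta))^2 / (2g) = (165*sin(53°))^2 / (2*9.81) = 885 m

885 m


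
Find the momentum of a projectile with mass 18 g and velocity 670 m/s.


p = m*v = 0.018*670 = 12.06 kg·m/s

12.06 kg·m/s


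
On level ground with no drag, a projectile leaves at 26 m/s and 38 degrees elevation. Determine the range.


R = v0^2 * sin(2*theta) / g = 26^2 * sin(2*38°) / 9.81 = 66.86 m

66.86 m


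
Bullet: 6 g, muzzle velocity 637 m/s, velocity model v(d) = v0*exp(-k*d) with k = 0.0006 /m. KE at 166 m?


v = v0*exp(-k*d) = 637*exp(-0.0006*166) = 576.612 m/s
E = 0.5*m*v^2 = 0.5*0.006*576.612^2 = 997.4 J

997.4 J


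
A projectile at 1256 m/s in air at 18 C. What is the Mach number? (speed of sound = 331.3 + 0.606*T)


a = 331.3 + 0.606*(18) = 342.208 m/s
M = v/a = 1256/342.208 = 3.67

3.67


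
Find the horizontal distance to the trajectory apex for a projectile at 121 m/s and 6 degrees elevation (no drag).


R = v0^2*sin(2*theta)/g = 121^2*sin(2*6°)/9.81 = 310.299 m
apex_dist = R/2 = 310.299/2 = 155.1 m

155.1 m


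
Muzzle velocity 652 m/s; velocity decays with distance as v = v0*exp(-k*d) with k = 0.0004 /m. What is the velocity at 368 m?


v = v0*exp(-k*d) = 652*exp(-0.0004*368) = 562.8 m/s

562.8 m/s


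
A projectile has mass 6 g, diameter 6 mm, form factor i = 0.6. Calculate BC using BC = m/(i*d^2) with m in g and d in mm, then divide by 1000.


BC = m/(i*d^2*1000) = 6/(0.6 * 6^2 * 1000) = 0.0002778

0.0002778


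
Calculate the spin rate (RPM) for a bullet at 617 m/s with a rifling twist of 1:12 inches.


twist_m = 12*0.0254 = 0.3048 m
spin = v/twist = 617/0.3048 = 2024.278 rev/s
RPM = spin*60 = 2024.278*60 ≈ 121457 RPM

121457 RPM


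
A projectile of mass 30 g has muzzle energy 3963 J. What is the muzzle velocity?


v = sqrt(2*E/m) = sqrt(2*3963/0.03) = 514 m/s

514 m/s


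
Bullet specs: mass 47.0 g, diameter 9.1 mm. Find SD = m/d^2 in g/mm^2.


SD = m/d^2 = 47.0/9.1^2 = 0.5676 g/mm^2

0.5676 g/mm^2


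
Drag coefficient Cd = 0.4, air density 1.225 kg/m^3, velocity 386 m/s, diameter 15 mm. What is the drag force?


A = pi*(d/2)^2 = pi*(15/2000)^2 = 1.76715e-04 m^2
Fd = 0.5*Cd*rho*A*v^2 = 0.5*0.4*1.225*1.76715e-04*386^2 = 6.451 N

6.451 N


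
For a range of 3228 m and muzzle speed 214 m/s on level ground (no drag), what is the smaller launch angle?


sin(2*theta) = R*g/v0^2 = 3228*9.81/214^2 = 0.691473, theta = arcsin(0.691473)/2 = 21.87°

21.87 degrees


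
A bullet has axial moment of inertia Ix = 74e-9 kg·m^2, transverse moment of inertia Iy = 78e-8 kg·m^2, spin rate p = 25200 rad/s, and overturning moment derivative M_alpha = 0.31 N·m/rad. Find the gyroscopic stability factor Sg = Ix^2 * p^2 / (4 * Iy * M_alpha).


Sg = Ix^2 * p^2 / (4 * Iy * M_alpha) = (74e-9)^2 * 25200^2 / (4 * 78e-8 * 0.31) = 3.595

3.595


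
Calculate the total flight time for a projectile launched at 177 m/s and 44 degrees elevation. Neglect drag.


T = 2*v0*sin(theta)/g = 2*177*sin(44°)/9.81 = 25.07 s

25.07 s


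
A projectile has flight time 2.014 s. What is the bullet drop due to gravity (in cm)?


drop = 0.5*g*t^2 = 0.5*9.81*2.014^2 = 19.8956 m ≈ 1990 cm

1990 cm


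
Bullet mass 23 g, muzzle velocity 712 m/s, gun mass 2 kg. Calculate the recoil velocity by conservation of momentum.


v_recoil = m_p * v_p / m_gun = 0.023 * 712 / 2 = 8.188 m/s

8.188 m/s


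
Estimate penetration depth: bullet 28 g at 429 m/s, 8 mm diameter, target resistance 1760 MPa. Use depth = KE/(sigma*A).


A = pi*(d/2)^2 = pi*(8/2)^2 = 50.2655 mm^2
E = 0.5*m*v^2 = 0.5*0.028*429^2 = 2576.57 J
depth = E/(sigma*A) = 2576.57 J / (1760 MPa * 50.2655 mm^2) = 2576.57/(1760 * 50.2655) m = 0.0291246 m ≈ 29.12 mm

29.12 mm


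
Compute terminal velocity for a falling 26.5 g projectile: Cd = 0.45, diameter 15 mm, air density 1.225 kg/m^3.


A = pi*(d/2)^2 = pi*(15/2000)^2 = 1.76715e-04 m^2
vt = sqrt(2mg/(Cd*rho*A)) = sqrt(2*0.0265*9.81/(0.45 * 1.225 * 1.76715e-04)) = 73.06 m/s

73.06 m/s


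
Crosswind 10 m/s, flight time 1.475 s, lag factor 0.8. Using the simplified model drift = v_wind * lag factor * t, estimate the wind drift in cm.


drift = v_wind * lag * t = 10 * 0.8 * 1.475 = 11.8 m ≈ 1180 cm

1180 cm


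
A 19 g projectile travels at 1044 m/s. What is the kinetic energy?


E = 0.5*m*v^2 = 0.5*0.019*1044^2 = 10354 J

10354 J


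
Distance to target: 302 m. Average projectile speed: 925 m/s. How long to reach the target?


t = d/v = 302/925 = 0.3265 s

0.3265 s


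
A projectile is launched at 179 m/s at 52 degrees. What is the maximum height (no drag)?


H = (v0*sin(theta))^2 / (2g) = (179*sin(52°))^2 / (2*9.81) = 1014 m

1014 m


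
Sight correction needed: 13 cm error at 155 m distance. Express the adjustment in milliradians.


1 mrad subtends 1 cm per 10 m of range, so adj = error_cm / (dist_m / 10) = 13 / (155/10) = 0.8387 mrad

0.8387 mrad


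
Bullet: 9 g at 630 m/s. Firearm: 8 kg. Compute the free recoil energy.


v_r = m_p*v_p/m_gun = 0.009*630/8 = 0.70875 m/s, E_r = 0.5*m_gun*v_r^2 = 0.5*8*0.70875^2 = 2.009 J

2.009 J


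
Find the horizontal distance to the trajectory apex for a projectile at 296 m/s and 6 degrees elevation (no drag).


R = v0^2*sin(2*theta)/g = 296^2*sin(2*6°)/9.81 = 1856.92 m
apex_dist = R/2 = 1856.92/2 = 928.5 m

928.5 m


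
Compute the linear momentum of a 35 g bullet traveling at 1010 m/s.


p = m*v = 0.035*1010 = 35.35 kg·m/s

35.35 kg·m/s


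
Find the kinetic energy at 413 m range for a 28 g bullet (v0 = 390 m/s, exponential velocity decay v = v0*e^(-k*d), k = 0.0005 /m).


v = v0*exp(-k*d) = 390*exp(-0.0005*413) = 317.236 m/s
E = 0.5*m*v^2 = 0.5*0.028*317.236^2 = 1409 J

1409 J


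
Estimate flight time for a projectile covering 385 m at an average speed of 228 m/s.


t = d/v = 385/228 = 1.689 s

1.689 s


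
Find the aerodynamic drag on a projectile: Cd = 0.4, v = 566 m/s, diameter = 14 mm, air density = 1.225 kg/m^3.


A = pi*(d/2)^2 = pi*(14/2000)^2 = 1.53938e-04 m^2
Fd = 0.5*Cd*rho*A*v^2 = 0.5*0.4*1.225*1.53938e-04*566^2 = 12.08 N

12.08 N


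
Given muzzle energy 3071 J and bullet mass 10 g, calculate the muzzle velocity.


v = sqrt(2*E/m) = sqrt(2*3071/0.01) = 783.7 m/s

783.7 m/s


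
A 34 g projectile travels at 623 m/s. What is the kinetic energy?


E = 0.5*m*v^2 = 0.5*0.034*623^2 = 6598 J

6598 J


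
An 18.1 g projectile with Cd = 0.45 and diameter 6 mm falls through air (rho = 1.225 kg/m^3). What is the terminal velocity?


A = pi*(d/2)^2 = pi*(6/2000)^2 = 2.82743e-05 m^2
vt = sqrt(2mg/(Cd*rho*A)) = sqrt(2*0.0181*9.81/(0.45 * 1.225 * 2.82743e-05)) = 150.9 m/s

150.9 m/s


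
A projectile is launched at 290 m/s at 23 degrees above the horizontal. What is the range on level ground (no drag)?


R = v0^2 * sin(2*theta) / g = 290^2 * sin(2*23°) / 9.81 = 6167 m

6167 m


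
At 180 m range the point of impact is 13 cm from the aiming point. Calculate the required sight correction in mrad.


1 mrad subtends 1 cm per 10 m of range, so adj = error_cm / (dist_m / 10) = 13 / (180/10) = 0.7222 mrad

0.7222 mrad


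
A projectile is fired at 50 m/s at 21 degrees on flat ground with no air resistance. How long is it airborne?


T = 2*v0*sin(theta)/g = 2*50*sin(21°)/9.81 = 3.653 s

3.653 s


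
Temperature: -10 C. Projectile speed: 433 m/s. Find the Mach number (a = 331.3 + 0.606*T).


a = 331.3 + 0.606*(-10) = 325.24 m/s
M = v/a = 433/325.24 = 1.331

1.331


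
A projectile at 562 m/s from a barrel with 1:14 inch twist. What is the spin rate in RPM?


twist_m = 14*0.0254 = 0.3556 m
spin = v/twist = 562/0.3556 = 1580.427 rev/s
RPM = spin*60 = 1580.427*60 ≈ 94826 RPM

94826 RPM


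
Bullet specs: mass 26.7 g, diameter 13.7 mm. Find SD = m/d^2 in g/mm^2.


SD = m/d^2 = 26.7/13.7^2 = 0.1423 g/mm^2

0.1423 g/mm^2


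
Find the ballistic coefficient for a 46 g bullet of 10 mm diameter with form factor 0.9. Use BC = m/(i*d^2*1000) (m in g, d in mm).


BC = m/(i*d^2*1000) = 46/(0.9 * 10^2 * 1000) = 0.0005111

0.0005111


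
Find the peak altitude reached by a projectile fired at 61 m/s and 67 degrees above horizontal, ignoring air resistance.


H = (v0*sin(theta))^2 / (2g) = (61*sin(67°))^2 / (2*9.81) = 160.7 m

160.7 m


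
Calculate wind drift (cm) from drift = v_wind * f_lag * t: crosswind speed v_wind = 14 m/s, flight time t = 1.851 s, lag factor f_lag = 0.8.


drift = v_wind * lag * t = 14 * 0.8 * 1.851 = 20.7312 m ≈ 2073 cm

2073 cm


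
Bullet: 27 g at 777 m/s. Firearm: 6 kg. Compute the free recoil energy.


v_r = m_p*v_p/m_gun = 0.027*777/6 = 3.4965 m/s, E_r = 0.5*m_gun*v_r^2 = 0.5*6*3.4965^2 = 36.68 J

36.68 J


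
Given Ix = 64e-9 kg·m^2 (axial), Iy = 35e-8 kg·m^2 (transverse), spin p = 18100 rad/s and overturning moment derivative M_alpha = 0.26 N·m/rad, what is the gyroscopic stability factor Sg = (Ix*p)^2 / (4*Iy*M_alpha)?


Sg = Ix^2 * p^2 / (4 * Iy * M_alpha) = (64e-9)^2 * 18100^2 / (4 * 35e-8 * 0.26) = 3.687

3.687


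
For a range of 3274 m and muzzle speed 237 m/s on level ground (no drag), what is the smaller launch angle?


sin(2*theta) = R*g/v0^2 = 3274*9.81/237^2 = 0.571809, theta = arcsin(0.571809)/2 = 17.44°

17.44 degrees


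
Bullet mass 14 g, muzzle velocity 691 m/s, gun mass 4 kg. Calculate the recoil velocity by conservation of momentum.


v_recoil = m_p * v_p / m_gun = 0.014 * 691 / 4 = 2.418 m/s

2.418 m/s


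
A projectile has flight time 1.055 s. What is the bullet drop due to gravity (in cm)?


drop = 0.5*g*t^2 = 0.5*9.81*1.055^2 = 5.45939 m ≈ 545.9 cm

545.9 cm


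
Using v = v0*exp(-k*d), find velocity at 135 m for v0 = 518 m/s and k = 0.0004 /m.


v = v0*exp(-k*d) = 518*exp(-0.0004*135) = 490.8 m/s

490.8 m/s


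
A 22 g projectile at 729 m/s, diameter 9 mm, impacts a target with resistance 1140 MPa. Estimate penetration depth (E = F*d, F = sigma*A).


A = pi*(d/2)^2 = pi*(9/2)^2 = 63.6173 mm^2
E = 0.5*m*v^2 = 0.5*0.022*729^2 = 5845.85 J
depth = E/(sigma*A) = 5845.85 J / (1140 MPa * 63.6173 mm^2) = 5845.85/(1140 * 63.6173) m = 0.0806061 m ≈ 80.61 mm

80.61 mm


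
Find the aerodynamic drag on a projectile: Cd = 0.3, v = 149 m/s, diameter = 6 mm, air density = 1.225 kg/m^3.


A = pi*(d/2)^2 = pi*(6/2000)^2 = 2.82743e-05 m^2
Fd = 0.5*Cd*rho*A*v^2 = 0.5*0.3*1.225*2.82743e-05*149^2 = 0.1153 N

0.1153 N


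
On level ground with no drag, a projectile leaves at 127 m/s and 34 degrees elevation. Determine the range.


R = v0^2 * sin(2*theta) / g = 127^2 * sin(2*34°) / 9.81 = 1524 m

1524 m


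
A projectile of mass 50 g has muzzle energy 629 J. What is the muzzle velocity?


v = sqrt(2*E/m) = sqrt(2*629/0.05) = 158.6 m/s

158.6 m/s


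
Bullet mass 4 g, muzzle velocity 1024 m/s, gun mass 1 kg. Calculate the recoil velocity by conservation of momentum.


v_recoil = m_p * v_p / m_gun = 0.004 * 1024 / 1 = 4.096 m/s

4.096 m/s


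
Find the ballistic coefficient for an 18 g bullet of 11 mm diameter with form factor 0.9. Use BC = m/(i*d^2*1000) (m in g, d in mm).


BC = m/(i*d^2*1000) = 18/(0.9 * 11^2 * 1000) = 0.0001653

0.0001653


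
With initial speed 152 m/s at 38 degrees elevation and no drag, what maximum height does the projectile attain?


H = (v0*sin(theta))^2 / (2g) = (152*sin(38°))^2 / (2*9.81) = 446.3 m

446.3 m


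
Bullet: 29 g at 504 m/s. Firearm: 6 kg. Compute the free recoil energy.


v_r = m_p*v_p/m_gun = 0.029*504/6 = 2.436 m/s, E_r = 0.5*m_gun*v_r^2 = 0.5*6*2.436^2 = 17.8 J

17.8 J


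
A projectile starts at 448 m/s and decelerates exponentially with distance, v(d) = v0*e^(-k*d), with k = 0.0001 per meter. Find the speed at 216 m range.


v = v0*exp(-k*d) = 448*exp(-0.0001*216) = 438.4 m/s

438.4 m/s


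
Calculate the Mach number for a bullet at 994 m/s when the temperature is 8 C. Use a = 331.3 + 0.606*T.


a = 331.3 + 0.606*(8) = 336.148 m/s
M = v/a = 994/336.148 = 2.957

2.957


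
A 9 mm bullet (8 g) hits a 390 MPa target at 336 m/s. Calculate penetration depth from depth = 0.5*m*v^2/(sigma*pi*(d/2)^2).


A = pi*(d/2)^2 = pi*(9/2)^2 = 63.6173 mm^2
E = 0.5*m*v^2 = 0.5*0.008*336^2 = 451.584 J
depth = E/(sigma*A) = 451.584 J / (390 MPa * 63.6173 mm^2) = 451.584/(390 * 63.6173) m = 0.0182012 m ≈ 18.2 mm

18.2 mm


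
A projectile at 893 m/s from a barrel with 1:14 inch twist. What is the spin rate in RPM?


twist_m = 14*0.0254 = 0.3556 m
spin = v/twist = 893/0.3556 = 2511.249 rev/s
RPM = spin*60 = 2511.249*60 ≈ 150675 RPM

150675 RPM


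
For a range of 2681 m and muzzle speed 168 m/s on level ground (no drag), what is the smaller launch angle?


sin(2*theta) = R*g/v0^2 = 2681*9.81/168^2 = 0.931853, theta = arcsin(0.931853)/2 = 34.36°

34.36 degrees


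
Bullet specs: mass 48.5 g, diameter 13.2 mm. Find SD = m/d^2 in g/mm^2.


SD = m/d^2 = 48.5/13.2^2 = 0.2784 g/mm^2

0.2784 g/mm^2


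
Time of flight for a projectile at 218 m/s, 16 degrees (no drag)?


T = 2*v0*sin(theta)/g = 2*218*sin(16°)/9.81 = 12.25 s

12.25 s


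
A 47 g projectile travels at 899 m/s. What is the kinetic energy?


E = 0.5*m*v^2 = 0.5*0.047*899^2 = 18993 J

18993 J


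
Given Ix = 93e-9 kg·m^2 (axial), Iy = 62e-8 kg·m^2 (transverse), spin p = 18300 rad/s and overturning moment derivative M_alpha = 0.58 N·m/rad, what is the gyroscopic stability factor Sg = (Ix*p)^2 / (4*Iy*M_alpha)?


Sg = Ix^2 * p^2 / (4 * Iy * M_alpha) = (93e-9)^2 * 18300^2 / (4 * 62e-8 * 0.58) = 2.014

2.014


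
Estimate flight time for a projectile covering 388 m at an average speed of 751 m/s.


t = d/v = 388/751 = 0.5166 s

0.5166 s


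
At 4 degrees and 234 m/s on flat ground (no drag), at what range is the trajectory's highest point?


R = v0^2*sin(2*theta)/g = 234^2*sin(2*4°)/9.81 = 776.816 m
apex_dist = R/2 = 776.816/2 = 388.4 m

388.4 m


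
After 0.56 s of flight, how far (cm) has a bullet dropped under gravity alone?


drop = 0.5*g*t^2 = 0.5*9.81*0.56^2 = 1.53821 m ≈ 153.8 cm

153.8 cm


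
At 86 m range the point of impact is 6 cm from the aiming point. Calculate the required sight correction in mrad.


1 mrad subtends 1 cm per 10 m of range, so adj = error_cm / (dist_m / 10) = 6 / (86/10) = 0.6977 mrad

0.6977 mrad


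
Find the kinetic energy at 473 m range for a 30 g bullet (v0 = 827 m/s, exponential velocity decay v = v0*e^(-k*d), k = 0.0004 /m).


v = v0*exp(-k*d) = 827*exp(-0.0004*473) = 684.443 m/s
E = 0.5*m*v^2 = 0.5*0.03*684.443^2 = 7027 J

7027 J


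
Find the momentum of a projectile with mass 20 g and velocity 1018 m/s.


p = m*v = 0.02*1018 = 20.36 kg·m/s

20.36 kg·m/s


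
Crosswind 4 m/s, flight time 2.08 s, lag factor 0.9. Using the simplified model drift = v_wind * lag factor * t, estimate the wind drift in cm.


drift = v_wind * lag * t = 4 * 0.9 * 2.08 = 7.488 m ≈ 748.8 cm

748.8 cm


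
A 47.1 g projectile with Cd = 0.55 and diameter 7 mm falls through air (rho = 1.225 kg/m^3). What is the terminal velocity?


A = pi*(d/2)^2 = pi*(7/2000)^2 = 3.84845e-05 m^2
vt = sqrt(2mg/(Cd*rho*A)) = sqrt(2*0.0471*9.81/(0.55 * 1.225 * 3.84845e-05)) = 188.8 m/s

188.8 m/s


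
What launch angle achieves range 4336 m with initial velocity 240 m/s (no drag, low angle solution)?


sin(2*theta) = R*g/v0^2 = 4336*9.81/240^2 = 0.738475, theta = arcsin(0.738475)/2 = 23.8°

23.8 degrees


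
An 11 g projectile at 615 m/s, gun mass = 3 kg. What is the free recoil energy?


v_r = m_p*v_p/m_gun = 0.011*615/3 = 2.255 m/s, E_r = 0.5*m_gun*v_r^2 = 0.5*3*2.255^2 = 7.628 J

7.628 J


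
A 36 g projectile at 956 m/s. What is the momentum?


p = m*v = 0.036*956 = 34.42 kg·m/s

34.42 kg·m/s


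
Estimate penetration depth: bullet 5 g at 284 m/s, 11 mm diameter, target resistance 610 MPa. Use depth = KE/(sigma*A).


A = pi*(d/2)^2 = pi*(11/2)^2 = 95.0332 mm^2
E = 0.5*m*v^2 = 0.5*0.005*284^2 = 201.64 J
depth = E/(sigma*A) = 201.64 J / (610 MPa * 95.0332 mm^2) = 201.64/(610 * 95.0332) m = 0.00347834 m ≈ 3.478 mm

3.478 mm


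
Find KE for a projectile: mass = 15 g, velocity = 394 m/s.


E = 0.5*m*v^2 = 0.5*0.015*394^2 = 1164 J

1164 J


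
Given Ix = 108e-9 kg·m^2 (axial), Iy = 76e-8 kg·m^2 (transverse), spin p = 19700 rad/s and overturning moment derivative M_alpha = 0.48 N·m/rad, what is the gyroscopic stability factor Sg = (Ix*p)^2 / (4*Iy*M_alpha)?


Sg = Ix^2 * p^2 / (4 * Iy * M_alpha) = (108e-9)^2 * 19700^2 / (4 * 76e-8 * 0.48) = 3.102

3.102


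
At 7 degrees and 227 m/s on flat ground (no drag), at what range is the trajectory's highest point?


R = v0^2*sin(2*theta)/g = 227^2*sin(2*7°)/9.81 = 1270.74 m
apex_dist = R/2 = 1270.74/2 = 635.4 m

635.4 m


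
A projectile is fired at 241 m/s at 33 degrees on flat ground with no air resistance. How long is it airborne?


T = 2*v0*sin(theta)/g = 2*241*sin(33°)/9.81 = 26.76 s

26.76 s


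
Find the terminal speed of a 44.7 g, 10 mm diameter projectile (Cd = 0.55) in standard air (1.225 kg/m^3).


A = pi*(d/2)^2 = pi*(10/2000)^2 = 7.85398e-05 m^2
vt = sqrt(2mg/(Cd*rho*A)) = sqrt(2*0.0447*9.81/(0.55 * 1.225 * 7.85398e-05)) = 128.7 m/s

128.7 m/s


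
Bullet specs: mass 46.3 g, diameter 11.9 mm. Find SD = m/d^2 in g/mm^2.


SD = m/d^2 = 46.3/11.9^2 = 0.327 g/mm^2

0.327 g/mm^2


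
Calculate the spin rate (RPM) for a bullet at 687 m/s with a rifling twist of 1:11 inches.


twist_m = 11*0.0254 = 0.2794 m
spin = v/twist = 687/0.2794 = 2458.84 rev/s
RPM = spin*60 = 2458.84*60 ≈ 147530 RPM

147530 RPM


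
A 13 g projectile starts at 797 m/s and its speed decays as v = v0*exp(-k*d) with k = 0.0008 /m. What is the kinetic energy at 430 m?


v = v0*exp(-k*d) = 797*exp(-0.0008*430) = 565.016 m/s
E = 0.5*m*v^2 = 0.5*0.013*565.016^2 = 2075 J

2075 J


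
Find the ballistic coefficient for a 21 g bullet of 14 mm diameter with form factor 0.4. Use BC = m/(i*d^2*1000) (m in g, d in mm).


BC = m/(i*d^2*1000) = 21/(0.4 * 14^2 * 1000) = 0.0002679

0.0002679


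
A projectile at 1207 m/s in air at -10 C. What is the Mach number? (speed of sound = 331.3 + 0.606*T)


a = 331.3 + 0.606*(-10) = 325.24 m/s
M = v/a = 1207/325.24 = 3.711

3.711


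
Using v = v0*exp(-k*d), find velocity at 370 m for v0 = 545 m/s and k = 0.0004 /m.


v = v0*exp(-k*d) = 545*exp(-0.0004*370) = 470 m/s

470 m/s


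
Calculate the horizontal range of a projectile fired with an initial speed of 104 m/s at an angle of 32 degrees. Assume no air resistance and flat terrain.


R = v0^2 * sin(2*theta) / g = 104^2 * sin(2*32°) / 9.81 = 991 m

991 m


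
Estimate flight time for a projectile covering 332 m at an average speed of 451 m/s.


t = d/v = 332/451 = 0.7361 s

0.7361 s


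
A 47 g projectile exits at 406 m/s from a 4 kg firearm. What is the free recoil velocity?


v_recoil = m_p * v_p / m_gun = 0.047 * 406 / 4 = 4.771 m/s

4.771 m/s


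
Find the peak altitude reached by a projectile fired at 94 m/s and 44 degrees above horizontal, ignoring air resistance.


H = (v0*sin(theta))^2 / (2g) = (94*sin(44°))^2 / (2*9.81) = 217.3 m

217.3 m


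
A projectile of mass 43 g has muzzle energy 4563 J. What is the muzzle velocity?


v = sqrt(2*E/m) = sqrt(2*4563/0.043) = 460.7 m/s

460.7 m/s


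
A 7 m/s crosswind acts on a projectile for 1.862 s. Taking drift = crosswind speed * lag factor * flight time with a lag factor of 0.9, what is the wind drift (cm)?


drift = v_wind * lag * t = 7 * 0.9 * 1.862 = 11.7306 m ≈ 1173 cm

1173 cm


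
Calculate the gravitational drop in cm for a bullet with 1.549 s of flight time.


drop = 0.5*g*t^2 = 0.5*9.81*1.549^2 = 11.7691 m ≈ 1177 cm

1177 cm


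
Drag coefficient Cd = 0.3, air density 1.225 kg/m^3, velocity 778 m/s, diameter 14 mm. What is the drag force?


A = pi*(d/2)^2 = pi*(14/2000)^2 = 1.53938e-04 m^2
Fd = 0.5*Cd*rho*A*v^2 = 0.5*0.3*1.225*1.53938e-04*778^2 = 17.12 N

17.12 N


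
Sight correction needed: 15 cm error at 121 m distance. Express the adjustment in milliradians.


1 mrad subtends 1 cm per 10 m of range, so adj = error_cm / (dist_m / 10) = 15 / (121/10) = 1.24 mrad

1.24 mrad


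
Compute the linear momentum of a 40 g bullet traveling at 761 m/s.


p = m*v = 0.04*761 = 30.44 kg·m/s

30.44 kg·m/s


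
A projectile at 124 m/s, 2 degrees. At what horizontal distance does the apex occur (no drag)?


R = v0^2*sin(2*theta)/g = 124^2*sin(2*2°)/9.81 = 109.335 m
apex_dist = R/2 = 109.335/2 = 54.67 m

54.67 m


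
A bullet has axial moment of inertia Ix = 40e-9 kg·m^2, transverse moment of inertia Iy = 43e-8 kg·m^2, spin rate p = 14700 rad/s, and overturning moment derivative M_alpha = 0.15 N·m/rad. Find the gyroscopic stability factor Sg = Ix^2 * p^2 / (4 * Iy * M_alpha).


Sg = Ix^2 * p^2 / (4 * Iy * M_alpha) = (40e-9)^2 * 14700^2 / (4 * 43e-8 * 0.15) = 1.34

1.34


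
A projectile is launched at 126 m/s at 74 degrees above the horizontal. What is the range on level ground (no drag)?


R = v0^2 * sin(2*theta) / g = 126^2 * sin(2*74°) / 9.81 = 857.6 m

857.6 m


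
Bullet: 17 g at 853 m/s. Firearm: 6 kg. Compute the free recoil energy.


v_r = m_p*v_p/m_gun = 0.017*853/6 = 2.41683 m/s, E_r = 0.5*m_gun*v_r^2 = 0.5*6*2.41683^2 = 17.52 J

17.52 J


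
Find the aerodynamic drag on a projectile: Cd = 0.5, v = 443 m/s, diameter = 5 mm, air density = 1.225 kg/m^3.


A = pi*(d/2)^2 = pi*(5/2000)^2 = 1.96350e-05 m^2
Fd = 0.5*Cd*rho*A*v^2 = 0.5*0.5*1.225*1.96350e-05*443^2 = 1.18 N

1.18 N


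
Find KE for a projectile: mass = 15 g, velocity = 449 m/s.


E = 0.5*m*v^2 = 0.5*0.015*449^2 = 1512 J

1512 J


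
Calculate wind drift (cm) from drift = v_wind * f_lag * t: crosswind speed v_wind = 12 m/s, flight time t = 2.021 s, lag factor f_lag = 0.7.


drift = v_wind * lag * t = 12 * 0.7 * 2.021 = 16.9764 m ≈ 1698 cm

1698 cm


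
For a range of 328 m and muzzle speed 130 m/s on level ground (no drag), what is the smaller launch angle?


sin(2*theta) = R*g/v0^2 = 328*9.81/130^2 = 0.190395, theta = arcsin(0.190395)/2 = 5.488°

5.488 degrees


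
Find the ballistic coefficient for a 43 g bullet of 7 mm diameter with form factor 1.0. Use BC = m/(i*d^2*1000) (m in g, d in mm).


BC = m/(i*d^2*1000) = 43/(1.0 * 7^2 * 1000) = 0.0008776

0.0008776


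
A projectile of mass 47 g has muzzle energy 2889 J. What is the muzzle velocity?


v = sqrt(2*E/m) = sqrt(2*2889/0.047) = 350.6 m/s

350.6 m/s


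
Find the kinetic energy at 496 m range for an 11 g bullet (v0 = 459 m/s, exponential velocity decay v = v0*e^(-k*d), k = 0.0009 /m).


v = v0*exp(-k*d) = 459*exp(-0.0009*496) = 293.727 m/s
E = 0.5*m*v^2 = 0.5*0.011*293.727^2 = 474.5 J

474.5 J


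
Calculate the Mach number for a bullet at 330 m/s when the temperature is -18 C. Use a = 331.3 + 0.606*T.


a = 331.3 + 0.606*(-18) = 320.392 m/s
M = v/a = 330/320.392 = 1.03

1.03


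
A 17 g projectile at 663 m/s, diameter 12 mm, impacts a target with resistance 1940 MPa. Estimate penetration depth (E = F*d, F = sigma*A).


A = pi*(d/2)^2 = pi*(12/2)^2 = 113.097 mm^2
E = 0.5*m*v^2 = 0.5*0.017*663^2 = 3736.34 J
depth = E/(sigma*A) = 3736.34 J / (1940 MPa * 113.097 mm^2) = 3736.34/(1940 * 113.097) m = 0.0170291 m ≈ 17.03 mm

17.03 mm


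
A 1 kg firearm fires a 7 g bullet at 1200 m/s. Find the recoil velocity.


v_recoil = m_p * v_p / m_gun = 0.007 * 1200 / 1 = 8.4 m/s

8.4 m/s


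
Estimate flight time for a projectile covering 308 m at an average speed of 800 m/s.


t = d/v = 308/800 = 0.385 s

0.385 s


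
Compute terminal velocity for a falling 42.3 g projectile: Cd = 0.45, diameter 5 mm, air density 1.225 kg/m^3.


A = pi*(d/2)^2 = pi*(5/2000)^2 = 1.96350e-05 m^2
vt = sqrt(2mg/(Cd*rho*A)) = sqrt(2*0.0423*9.81/(0.45 * 1.225 * 1.96350e-05)) = 276.9 m/s

276.9 m/s


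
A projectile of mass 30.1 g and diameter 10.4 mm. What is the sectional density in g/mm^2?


SD = m/d^2 = 30.1/10.4^2 = 0.2783 g/mm^2

0.2783 g/mm^2


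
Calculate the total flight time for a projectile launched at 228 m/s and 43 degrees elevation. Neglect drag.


T = 2*v0*sin(theta)/g = 2*228*sin(43°)/9.81 = 31.7 s

31.7 s


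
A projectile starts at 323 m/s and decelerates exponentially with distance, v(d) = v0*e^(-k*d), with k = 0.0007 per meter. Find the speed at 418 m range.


v = v0*exp(-k*d) = 323*exp(-0.0007*418) = 241.1 m/s

241.1 m/s


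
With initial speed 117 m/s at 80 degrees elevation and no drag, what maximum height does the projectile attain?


H = (v0*sin(theta))^2 / (2g) = (117*sin(80°))^2 / (2*9.81) = 676.7 m

676.7 m


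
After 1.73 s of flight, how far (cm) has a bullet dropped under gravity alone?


drop = 0.5*g*t^2 = 0.5*9.81*1.73^2 = 14.6802 m ≈ 1468 cm

1468 cm


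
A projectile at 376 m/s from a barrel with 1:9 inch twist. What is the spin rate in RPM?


twist_m = 9*0.0254 = 0.2286 m
spin = v/twist = 376/0.2286 = 1644.794 rev/s
RPM = spin*60 = 1644.794*60 ≈ 98688 RPM

98688 RPM


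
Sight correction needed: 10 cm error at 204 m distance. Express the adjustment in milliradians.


1 mrad subtends 1 cm per 10 m of range, so adj = error_cm / (dist_m / 10) = 10 / (204/10) = 0.4902 mrad

0.4902 mrad


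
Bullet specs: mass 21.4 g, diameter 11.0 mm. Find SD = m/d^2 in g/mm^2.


SD = m/d^2 = 21.4/11.0^2 = 0.1769 g/mm^2

0.1769 g/mm^2


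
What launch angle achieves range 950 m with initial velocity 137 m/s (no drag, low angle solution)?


sin(2*theta) = R*g/v0^2 = 950*9.81/137^2 = 0.496537, theta = arcsin(0.496537)/2 = 14.89°

14.89 degrees


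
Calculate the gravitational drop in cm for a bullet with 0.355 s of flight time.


drop = 0.5*g*t^2 = 0.5*9.81*0.355^2 = 0.618153 m ≈ 61.82 cm

61.82 cm


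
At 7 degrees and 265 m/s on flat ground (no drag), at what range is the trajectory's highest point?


R = v0^2*sin(2*theta)/g = 265^2*sin(2*7°)/9.81 = 1731.8 m
apex_dist = R/2 = 1731.8/2 = 865.9 m

865.9 m


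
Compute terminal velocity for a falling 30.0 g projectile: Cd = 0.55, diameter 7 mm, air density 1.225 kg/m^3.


A = pi*(d/2)^2 = pi*(7/2000)^2 = 3.84845e-05 m^2
vt = sqrt(2mg/(Cd*rho*A)) = sqrt(2*0.03*9.81/(0.55 * 1.225 * 3.84845e-05)) = 150.7 m/s

150.7 m/s


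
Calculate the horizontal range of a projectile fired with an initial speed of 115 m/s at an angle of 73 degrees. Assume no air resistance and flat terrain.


R = v0^2 * sin(2*theta) / g = 115^2 * sin(2*73°) / 9.81 = 753.9 m

753.9 m


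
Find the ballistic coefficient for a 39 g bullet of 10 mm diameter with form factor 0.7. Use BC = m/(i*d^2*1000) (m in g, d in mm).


BC = m/(i*d^2*1000) = 39/(0.7 * 10^2 * 1000) = 0.0005571

0.0005571


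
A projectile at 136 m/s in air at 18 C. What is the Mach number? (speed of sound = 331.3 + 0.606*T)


a = 331.3 + 0.606*(18) = 342.208 m/s
M = v/a = 136/342.208 = 0.3974

0.3974


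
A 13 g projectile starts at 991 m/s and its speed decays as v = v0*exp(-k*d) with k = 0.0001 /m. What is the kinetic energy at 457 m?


v = v0*exp(-k*d) = 991*exp(-0.0001*457) = 946.731 m/s
E = 0.5*m*v^2 = 0.5*0.013*946.731^2 = 5826 J

5826 J


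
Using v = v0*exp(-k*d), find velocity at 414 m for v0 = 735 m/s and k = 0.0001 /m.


v = v0*exp(-k*d) = 735*exp(-0.0001*414) = 705.2 m/s

705.2 m/s


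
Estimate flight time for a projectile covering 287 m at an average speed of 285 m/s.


t = d/v = 287/285 = 1.007 s

1.007 s


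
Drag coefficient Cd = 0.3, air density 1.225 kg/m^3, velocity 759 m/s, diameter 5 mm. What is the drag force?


A = pi*(d/2)^2 = pi*(5/2000)^2 = 1.96350e-05 m^2
Fd = 0.5*Cd*rho*A*v^2 = 0.5*0.3*1.225*1.96350e-05*759^2 = 2.078 N

2.078 N


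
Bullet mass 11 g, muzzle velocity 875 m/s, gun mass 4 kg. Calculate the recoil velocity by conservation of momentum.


v_recoil = m_p * v_p / m_gun = 0.011 * 875 / 4 = 2.406 m/s

2.406 m/s


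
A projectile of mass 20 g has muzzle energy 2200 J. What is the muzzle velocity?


v = sqrt(2*E/m) = sqrt(2*2200/0.02) = 469 m/s

469 m/s


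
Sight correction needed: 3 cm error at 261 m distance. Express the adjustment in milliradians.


1 mrad subtends 1 cm per 10 m of range, so adj = error_cm / (dist_m / 10) = 3 / (261/10) = 0.1149 mrad

0.1149 mrad


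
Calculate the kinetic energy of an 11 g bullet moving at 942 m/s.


E = 0.5*m*v^2 = 0.5*0.011*942^2 = 4881 J

4881 J


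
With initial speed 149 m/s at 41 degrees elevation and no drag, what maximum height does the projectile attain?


H = (v0*sin(theta))^2 / (2g) = (149*sin(41°))^2 / (2*9.81) = 487 m

487 m


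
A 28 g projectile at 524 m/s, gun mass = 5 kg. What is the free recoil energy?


v_r = m_p*v_p/m_gun = 0.028*524/5 = 2.9344 m/s, E_r = 0.5*m_gun*v_r^2 = 0.5*5*2.9344^2 = 21.53 J

21.53 J


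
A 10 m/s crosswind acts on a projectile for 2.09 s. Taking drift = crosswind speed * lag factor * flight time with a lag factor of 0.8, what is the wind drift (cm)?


drift = v_wind * lag * t = 10 * 0.8 * 2.09 = 16.72 m ≈ 1672 cm

1672 cm
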